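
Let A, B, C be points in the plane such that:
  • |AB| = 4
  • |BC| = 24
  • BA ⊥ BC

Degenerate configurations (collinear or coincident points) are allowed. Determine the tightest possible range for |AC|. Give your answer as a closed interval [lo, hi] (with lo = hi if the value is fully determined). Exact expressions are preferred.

|AB| ∈ {4}
|BC| ∈ {24}
|AC| ∈ {4·√(37)}

|AC| = 4·√(37)  (≈ 24.3311)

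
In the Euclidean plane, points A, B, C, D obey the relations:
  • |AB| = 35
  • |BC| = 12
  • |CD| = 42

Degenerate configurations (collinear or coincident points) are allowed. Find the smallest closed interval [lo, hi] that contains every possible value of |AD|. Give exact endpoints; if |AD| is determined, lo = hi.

|AD| ∈ [0, 89]  (≈ [0.0000, 89.0000])

|AB| ∈ {35}
|BC| ∈ {12}
|CD| ∈ {42}
|AC| ∈ [23, 47]
|BD| ∈ [30, 54]
|AD| ∈ [0, 89]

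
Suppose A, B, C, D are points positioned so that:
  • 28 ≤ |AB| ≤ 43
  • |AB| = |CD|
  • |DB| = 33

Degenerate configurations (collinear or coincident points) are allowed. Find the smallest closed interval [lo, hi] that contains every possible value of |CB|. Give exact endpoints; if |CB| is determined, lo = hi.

|AB| ∈ [28, 43]
|BD| ∈ {33}
|CD| ∈ [28, 43]
|AD| ∈ [0, 76]
|BC| ∈ [0, 76]
|AC| ∈ [0, 119]

|CB| ∈ [0, 76]  (≈ [0.0000, 76.0000])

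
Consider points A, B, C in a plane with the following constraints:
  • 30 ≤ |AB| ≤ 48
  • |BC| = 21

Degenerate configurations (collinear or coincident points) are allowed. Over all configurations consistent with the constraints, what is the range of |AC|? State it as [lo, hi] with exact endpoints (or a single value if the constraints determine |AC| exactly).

|AC| ∈ [9, 69]  (≈ [9.0000, 69.0000])

|AB| ∈ [30, 48]
|BC| ∈ {21}
|AC| ∈ [9, 69]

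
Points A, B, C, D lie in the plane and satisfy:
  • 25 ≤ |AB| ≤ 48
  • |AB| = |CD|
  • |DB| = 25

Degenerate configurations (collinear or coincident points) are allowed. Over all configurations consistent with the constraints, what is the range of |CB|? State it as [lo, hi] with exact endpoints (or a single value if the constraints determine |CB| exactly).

|CB| ∈ [0, 73]  (≈ [0.0000, 73.0000])

|AB| ∈ [25, 48]
|BD| ∈ {25}
|CD| ∈ [25, 48]
|AD| ∈ [0, 73]
|BC| ∈ [0, 73]
|AC| ∈ [0, 121]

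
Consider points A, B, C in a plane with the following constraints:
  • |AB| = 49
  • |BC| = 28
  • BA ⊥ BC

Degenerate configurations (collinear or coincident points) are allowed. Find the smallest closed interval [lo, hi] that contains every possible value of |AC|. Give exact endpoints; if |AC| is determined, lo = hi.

|AC| = 7·√(65)  (≈ 56.4358)

|AB| ∈ {49}
|BC| ∈ {28}
|AC| ∈ {7·√(65)}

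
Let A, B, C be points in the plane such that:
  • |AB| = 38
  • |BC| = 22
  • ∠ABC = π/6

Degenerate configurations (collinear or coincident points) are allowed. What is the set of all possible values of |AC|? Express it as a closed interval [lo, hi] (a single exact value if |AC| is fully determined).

|AC| = 2·√(482 - 209·√(3))  (≈ 21.9090)

|AB| ∈ {38}
|BC| ∈ {22}
|AC| ∈ {2·√(482 - 209·√(3))}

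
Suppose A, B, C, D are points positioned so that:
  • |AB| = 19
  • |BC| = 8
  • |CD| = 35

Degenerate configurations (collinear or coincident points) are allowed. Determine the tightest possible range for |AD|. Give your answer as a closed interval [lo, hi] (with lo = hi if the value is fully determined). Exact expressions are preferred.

|AD| ∈ [8, 62]  (≈ [8.0000, 62.0000])

|AB| ∈ {19}
|BC| ∈ {8}
|CD| ∈ {35}
|AC| ∈ [11, 27]
|BD| ∈ [27, 43]
|AD| ∈ [8, 62]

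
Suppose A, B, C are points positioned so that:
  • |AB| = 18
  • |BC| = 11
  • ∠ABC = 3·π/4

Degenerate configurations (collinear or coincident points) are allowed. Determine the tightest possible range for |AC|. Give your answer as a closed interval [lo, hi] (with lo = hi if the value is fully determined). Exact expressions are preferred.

|AC| = √(198·√(2) + 445)  (≈ 26.9261)

|AB| ∈ {18}
|BC| ∈ {11}
|AC| ∈ {√(198·√(2) + 445)}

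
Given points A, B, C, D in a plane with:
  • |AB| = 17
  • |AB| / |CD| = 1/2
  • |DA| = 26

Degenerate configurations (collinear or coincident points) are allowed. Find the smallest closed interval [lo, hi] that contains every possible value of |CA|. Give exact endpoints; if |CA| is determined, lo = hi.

|CA| ∈ [8, 60]  (≈ [8.0000, 60.0000])

|AB| ∈ {17}
|AD| ∈ {26}
|CD| ∈ {34}
|BD| ∈ [9, 43]
|AC| ∈ [8, 60]
|BC| ∈ [0, 77]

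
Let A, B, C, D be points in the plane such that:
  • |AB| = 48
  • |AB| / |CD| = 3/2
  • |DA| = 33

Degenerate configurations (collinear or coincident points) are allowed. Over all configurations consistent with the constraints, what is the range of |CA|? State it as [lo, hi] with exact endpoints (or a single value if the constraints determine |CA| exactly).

|AB| ∈ {48}
|AD| ∈ {33}
|CD| ∈ {32}
|BD| ∈ [15, 81]
|AC| ∈ [1, 65]
|BC| ∈ [0, 113]

|CA| ∈ [1, 65]  (≈ [1.0000, 65.0000])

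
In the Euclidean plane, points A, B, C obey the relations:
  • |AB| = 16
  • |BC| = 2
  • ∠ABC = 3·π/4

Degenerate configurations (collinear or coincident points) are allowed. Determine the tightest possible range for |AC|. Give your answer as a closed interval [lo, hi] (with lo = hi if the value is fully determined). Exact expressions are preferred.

|AC| = 2·√(8·√(2) + 65)  (≈ 17.4715)

|AB| ∈ {16}
|BC| ∈ {2}
|AC| ∈ {2·√(8·√(2) + 65)}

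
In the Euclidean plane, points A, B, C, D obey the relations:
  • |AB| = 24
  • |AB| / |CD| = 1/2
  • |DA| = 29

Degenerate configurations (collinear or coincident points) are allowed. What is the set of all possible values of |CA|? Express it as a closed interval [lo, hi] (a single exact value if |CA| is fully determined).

|AB| ∈ {24}
|AD| ∈ {29}
|CD| ∈ {48}
|BD| ∈ [5, 53]
|AC| ∈ [19, 77]
|BC| ∈ [0, 101]

|CA| ∈ [19, 77]  (≈ [19.0000, 77.0000])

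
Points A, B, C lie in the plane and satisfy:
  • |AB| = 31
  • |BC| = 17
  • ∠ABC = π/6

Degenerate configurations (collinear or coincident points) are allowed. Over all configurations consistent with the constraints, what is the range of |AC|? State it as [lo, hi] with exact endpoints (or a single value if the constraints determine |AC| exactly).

|AB| ∈ {31}
|BC| ∈ {17}
|AC| ∈ {√(1250 - 527·√(3))}

|AC| = √(1250 - 527·√(3))  (≈ 18.3633)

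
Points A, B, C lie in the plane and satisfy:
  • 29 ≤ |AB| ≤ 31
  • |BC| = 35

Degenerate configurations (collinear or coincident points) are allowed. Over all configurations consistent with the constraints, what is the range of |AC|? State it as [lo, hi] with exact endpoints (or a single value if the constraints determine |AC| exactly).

|AB| ∈ [29, 31]
|BC| ∈ {35}
|AC| ∈ [4, 66]

|AC| ∈ [4, 66]  (≈ [4.0000, 66.0000])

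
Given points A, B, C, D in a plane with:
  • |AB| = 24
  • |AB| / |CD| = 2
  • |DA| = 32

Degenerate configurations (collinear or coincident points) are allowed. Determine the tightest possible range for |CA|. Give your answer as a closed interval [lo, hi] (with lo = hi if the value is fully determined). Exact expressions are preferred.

|CA| ∈ [20, 44]  (≈ [20.0000, 44.0000])

|AB| ∈ {24}
|AD| ∈ {32}
|CD| ∈ {12}
|BD| ∈ [8, 56]
|AC| ∈ [20, 44]
|BC| ∈ [0, 68]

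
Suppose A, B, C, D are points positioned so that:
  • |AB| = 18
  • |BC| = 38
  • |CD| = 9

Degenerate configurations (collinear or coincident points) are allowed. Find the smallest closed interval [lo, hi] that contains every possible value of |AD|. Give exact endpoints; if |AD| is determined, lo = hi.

|AD| ∈ [11, 65]  (≈ [11.0000, 65.0000])

|AB| ∈ {18}
|BC| ∈ {38}
|CD| ∈ {9}
|AC| ∈ [20, 56]
|BD| ∈ [29, 47]
|AD| ∈ [11, 65]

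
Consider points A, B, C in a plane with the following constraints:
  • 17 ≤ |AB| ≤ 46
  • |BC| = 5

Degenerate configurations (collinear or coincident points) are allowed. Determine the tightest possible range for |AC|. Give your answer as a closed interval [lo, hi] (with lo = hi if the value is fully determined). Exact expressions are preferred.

|AC| ∈ [12, 51]  (≈ [12.0000, 51.0000])

|AB| ∈ [17, 46]
|BC| ∈ {5}
|AC| ∈ [12, 51]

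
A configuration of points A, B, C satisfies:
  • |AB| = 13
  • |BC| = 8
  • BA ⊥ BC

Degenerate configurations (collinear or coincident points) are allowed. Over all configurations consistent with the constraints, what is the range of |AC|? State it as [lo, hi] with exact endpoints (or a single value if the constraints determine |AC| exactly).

|AC| = √(233)  (≈ 15.2643)

|AB| ∈ {13}
|BC| ∈ {8}
|AC| ∈ {√(233)}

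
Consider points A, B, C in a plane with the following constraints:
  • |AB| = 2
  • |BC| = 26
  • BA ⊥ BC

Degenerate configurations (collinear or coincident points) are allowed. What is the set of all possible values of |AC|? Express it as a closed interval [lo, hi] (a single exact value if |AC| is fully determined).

|AC| = 2·√(170)  (≈ 26.0768)

|AB| ∈ {2}
|BC| ∈ {26}
|AC| ∈ {2·√(170)}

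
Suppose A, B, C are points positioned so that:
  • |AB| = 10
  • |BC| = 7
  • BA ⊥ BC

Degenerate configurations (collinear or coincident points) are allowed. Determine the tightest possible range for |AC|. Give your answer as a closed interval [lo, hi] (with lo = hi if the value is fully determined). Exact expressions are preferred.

|AC| = √(149)  (≈ 12.2066)

|AB| ∈ {10}
|BC| ∈ {7}
|AC| ∈ {√(149)}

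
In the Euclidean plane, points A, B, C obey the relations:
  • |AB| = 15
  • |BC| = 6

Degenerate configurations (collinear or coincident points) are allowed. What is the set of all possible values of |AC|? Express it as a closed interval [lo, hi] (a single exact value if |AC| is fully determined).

|AC| ∈ [9, 21]  (≈ [9.0000, 21.0000])

|AB| ∈ {15}
|BC| ∈ {6}
|AC| ∈ [9, 21]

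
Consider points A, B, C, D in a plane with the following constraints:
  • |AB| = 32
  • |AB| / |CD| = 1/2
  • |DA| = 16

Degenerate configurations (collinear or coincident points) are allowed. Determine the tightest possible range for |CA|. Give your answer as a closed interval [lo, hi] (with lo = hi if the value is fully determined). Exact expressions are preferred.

|CA| ∈ [48, 80]  (≈ [48.0000, 80.0000])

|AB| ∈ {32}
|AD| ∈ {16}
|CD| ∈ {64}
|BD| ∈ [16, 48]
|AC| ∈ [48, 80]
|BC| ∈ [16, 112]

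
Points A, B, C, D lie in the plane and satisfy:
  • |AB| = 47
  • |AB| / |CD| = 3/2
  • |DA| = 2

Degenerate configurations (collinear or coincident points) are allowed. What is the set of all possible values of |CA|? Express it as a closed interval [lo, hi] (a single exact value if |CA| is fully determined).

|CA| ∈ [88/3, 100/3]  (≈ [29.3333, 33.3333])

|AB| ∈ {47}
|AD| ∈ {2}
|CD| ∈ {94/3}
|BD| ∈ [45, 49]
|AC| ∈ [88/3, 100/3]
|BC| ∈ [41/3, 241/3]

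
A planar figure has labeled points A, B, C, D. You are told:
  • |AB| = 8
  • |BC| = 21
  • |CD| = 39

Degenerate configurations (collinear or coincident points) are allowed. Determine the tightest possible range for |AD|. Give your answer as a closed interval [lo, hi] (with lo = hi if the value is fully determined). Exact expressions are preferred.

|AB| ∈ {8}
|BC| ∈ {21}
|CD| ∈ {39}
|AC| ∈ [13, 29]
|BD| ∈ [18, 60]
|AD| ∈ [10, 68]

|AD| ∈ [10, 68]  (≈ [10.0000, 68.0000])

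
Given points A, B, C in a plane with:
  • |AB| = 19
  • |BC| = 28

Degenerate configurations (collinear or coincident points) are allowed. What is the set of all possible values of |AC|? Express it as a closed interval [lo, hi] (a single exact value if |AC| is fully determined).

|AC| ∈ [9, 47]  (≈ [9.0000, 47.0000])

|AB| ∈ {19}
|BC| ∈ {28}
|AC| ∈ [9, 47]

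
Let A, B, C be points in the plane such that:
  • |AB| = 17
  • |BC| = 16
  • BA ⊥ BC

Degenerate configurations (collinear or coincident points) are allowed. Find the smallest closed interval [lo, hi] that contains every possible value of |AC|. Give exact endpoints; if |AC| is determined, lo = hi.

|AC| = √(545)  (≈ 23.3452)

|AB| ∈ {17}
|BC| ∈ {16}
|AC| ∈ {√(545)}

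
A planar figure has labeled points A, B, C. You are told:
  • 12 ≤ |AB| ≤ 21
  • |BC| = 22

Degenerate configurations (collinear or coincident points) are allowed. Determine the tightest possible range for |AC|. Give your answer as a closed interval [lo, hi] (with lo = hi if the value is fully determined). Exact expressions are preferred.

|AC| ∈ [1, 43]  (≈ [1.0000, 43.0000])

|AB| ∈ [12, 21]
|BC| ∈ {22}
|AC| ∈ [1, 43]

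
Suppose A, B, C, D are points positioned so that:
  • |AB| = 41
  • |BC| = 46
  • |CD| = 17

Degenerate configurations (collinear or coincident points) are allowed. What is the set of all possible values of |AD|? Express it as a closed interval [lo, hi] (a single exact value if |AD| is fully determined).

|AD| ∈ [0, 104]  (≈ [0.0000, 104.0000])

|AB| ∈ {41}
|BC| ∈ {46}
|CD| ∈ {17}
|AC| ∈ [5, 87]
|BD| ∈ [29, 63]
|AD| ∈ [0, 104]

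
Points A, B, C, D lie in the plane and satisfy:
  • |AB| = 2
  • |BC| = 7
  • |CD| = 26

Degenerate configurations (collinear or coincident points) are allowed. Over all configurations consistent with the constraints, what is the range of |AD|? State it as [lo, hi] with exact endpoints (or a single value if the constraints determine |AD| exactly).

|AB| ∈ {2}
|BC| ∈ {7}
|CD| ∈ {26}
|AC| ∈ [5, 9]
|BD| ∈ [19, 33]
|AD| ∈ [17, 35]

|AD| ∈ [17, 35]  (≈ [17.0000, 35.0000])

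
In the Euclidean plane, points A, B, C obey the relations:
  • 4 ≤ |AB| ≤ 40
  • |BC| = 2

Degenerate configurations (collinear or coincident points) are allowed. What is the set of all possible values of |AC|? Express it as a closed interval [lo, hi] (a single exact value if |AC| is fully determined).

|AB| ∈ [4, 40]
|BC| ∈ {2}
|AC| ∈ [2, 42]

|AC| ∈ [2, 42]  (≈ [2.0000, 42.0000])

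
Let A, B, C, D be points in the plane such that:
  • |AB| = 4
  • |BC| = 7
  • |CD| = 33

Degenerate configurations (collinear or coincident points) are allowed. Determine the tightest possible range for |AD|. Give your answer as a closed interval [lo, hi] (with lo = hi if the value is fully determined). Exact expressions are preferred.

|AD| ∈ [22, 44]  (≈ [22.0000, 44.0000])

|AB| ∈ {4}
|BC| ∈ {7}
|CD| ∈ {33}
|AC| ∈ [3, 11]
|BD| ∈ [26, 40]
|AD| ∈ [22, 44]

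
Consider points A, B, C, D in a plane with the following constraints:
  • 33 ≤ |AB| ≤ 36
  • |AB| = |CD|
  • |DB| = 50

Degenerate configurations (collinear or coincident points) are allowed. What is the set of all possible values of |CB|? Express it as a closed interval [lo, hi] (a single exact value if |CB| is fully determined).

|AB| ∈ [33, 36]
|BD| ∈ {50}
|CD| ∈ [33, 36]
|AD| ∈ [14, 86]
|BC| ∈ [14, 86]
|AC| ∈ [0, 122]

|CB| ∈ [14, 86]  (≈ [14.0000, 86.0000])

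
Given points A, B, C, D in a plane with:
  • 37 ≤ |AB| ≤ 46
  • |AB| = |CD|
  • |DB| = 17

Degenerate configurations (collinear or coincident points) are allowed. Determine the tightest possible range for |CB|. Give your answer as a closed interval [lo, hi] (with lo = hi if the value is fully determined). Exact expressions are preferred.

|CB| ∈ [20, 63]  (≈ [20.0000, 63.0000])

|AB| ∈ [37, 46]
|BD| ∈ {17}
|CD| ∈ [37, 46]
|AD| ∈ [20, 63]
|BC| ∈ [20, 63]
|AC| ∈ [0, 109]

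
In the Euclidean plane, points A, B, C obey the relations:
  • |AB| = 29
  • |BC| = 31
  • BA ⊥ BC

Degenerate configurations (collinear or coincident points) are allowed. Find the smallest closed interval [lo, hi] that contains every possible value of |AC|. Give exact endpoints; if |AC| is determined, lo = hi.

|AB| ∈ {29}
|BC| ∈ {31}
|AC| ∈ {√(1802)}

|AC| = √(1802)  (≈ 42.4500)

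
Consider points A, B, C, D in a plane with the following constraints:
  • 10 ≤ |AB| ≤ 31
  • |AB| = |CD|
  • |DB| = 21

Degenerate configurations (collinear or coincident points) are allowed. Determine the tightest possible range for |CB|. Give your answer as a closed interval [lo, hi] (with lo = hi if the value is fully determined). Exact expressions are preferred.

|CB| ∈ [0, 52]  (≈ [0.0000, 52.0000])

|AB| ∈ [10, 31]
|BD| ∈ {21}
|CD| ∈ [10, 31]
|AD| ∈ [0, 52]
|BC| ∈ [0, 52]
|AC| ∈ [0, 83]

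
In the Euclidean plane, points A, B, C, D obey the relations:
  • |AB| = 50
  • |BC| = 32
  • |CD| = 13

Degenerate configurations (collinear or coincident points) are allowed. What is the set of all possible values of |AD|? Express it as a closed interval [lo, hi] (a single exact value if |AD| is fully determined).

|AD| ∈ [5, 95]  (≈ [5.0000, 95.0000])

|AB| ∈ {50}
|BC| ∈ {32}
|CD| ∈ {13}
|AC| ∈ [18, 82]
|BD| ∈ [19, 45]
|AD| ∈ [5, 95]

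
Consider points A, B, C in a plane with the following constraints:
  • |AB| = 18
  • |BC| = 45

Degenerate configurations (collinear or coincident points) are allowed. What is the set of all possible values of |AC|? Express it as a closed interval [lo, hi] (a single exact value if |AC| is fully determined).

|AC| ∈ [27, 63]  (≈ [27.0000, 63.0000])

|AB| ∈ {18}
|BC| ∈ {45}
|AC| ∈ [27, 63]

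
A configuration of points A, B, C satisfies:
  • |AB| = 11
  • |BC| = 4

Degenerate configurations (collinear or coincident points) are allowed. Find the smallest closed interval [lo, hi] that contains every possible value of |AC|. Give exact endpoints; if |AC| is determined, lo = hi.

|AB| ∈ {11}
|BC| ∈ {4}
|AC| ∈ [7, 15]

|AC| ∈ [7, 15]  (≈ [7.0000, 15.0000])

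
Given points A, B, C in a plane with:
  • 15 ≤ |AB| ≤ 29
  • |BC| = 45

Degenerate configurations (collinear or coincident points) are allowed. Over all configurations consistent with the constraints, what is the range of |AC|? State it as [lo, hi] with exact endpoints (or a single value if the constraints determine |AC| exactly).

|AC| ∈ [16, 74]  (≈ [16.0000, 74.0000])

|AB| ∈ [15, 29]
|BC| ∈ {45}
|AC| ∈ [16, 74]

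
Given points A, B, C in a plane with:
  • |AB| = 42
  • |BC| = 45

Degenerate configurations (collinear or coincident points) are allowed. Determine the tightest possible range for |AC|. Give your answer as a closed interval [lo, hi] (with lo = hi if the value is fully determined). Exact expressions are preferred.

|AB| ∈ {42}
|BC| ∈ {45}
|AC| ∈ [3, 87]

|AC| ∈ [3, 87]  (≈ [3.0000, 87.0000])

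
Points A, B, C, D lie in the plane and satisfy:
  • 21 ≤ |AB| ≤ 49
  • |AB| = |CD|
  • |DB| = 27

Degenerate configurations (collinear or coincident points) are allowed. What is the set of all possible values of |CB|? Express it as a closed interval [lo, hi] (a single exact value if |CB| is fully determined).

|AB| ∈ [21, 49]
|BD| ∈ {27}
|CD| ∈ [21, 49]
|AD| ∈ [0, 76]
|BC| ∈ [0, 76]
|AC| ∈ [0, 125]

|CB| ∈ [0, 76]  (≈ [0.0000, 76.0000])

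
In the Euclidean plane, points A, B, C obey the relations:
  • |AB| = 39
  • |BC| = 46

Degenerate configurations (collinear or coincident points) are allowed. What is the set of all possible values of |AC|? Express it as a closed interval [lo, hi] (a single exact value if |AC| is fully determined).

|AC| ∈ [7, 85]  (≈ [7.0000, 85.0000])

|AB| ∈ {39}
|BC| ∈ {46}
|AC| ∈ [7, 85]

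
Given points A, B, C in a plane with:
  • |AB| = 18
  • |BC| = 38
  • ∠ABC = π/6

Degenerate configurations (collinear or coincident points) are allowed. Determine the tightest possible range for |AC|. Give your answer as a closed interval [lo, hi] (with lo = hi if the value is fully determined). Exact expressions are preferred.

|AB| ∈ {18}
|BC| ∈ {38}
|AC| ∈ {2·√(442 - 171·√(3))}

|AC| = 2·√(442 - 171·√(3))  (≈ 24.1511)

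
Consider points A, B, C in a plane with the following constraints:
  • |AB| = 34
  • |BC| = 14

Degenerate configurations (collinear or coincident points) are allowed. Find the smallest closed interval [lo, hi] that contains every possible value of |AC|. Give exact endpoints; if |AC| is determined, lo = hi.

|AC| ∈ [20, 48]  (≈ [20.0000, 48.0000])

|AB| ∈ {34}
|BC| ∈ {14}
|AC| ∈ [20, 48]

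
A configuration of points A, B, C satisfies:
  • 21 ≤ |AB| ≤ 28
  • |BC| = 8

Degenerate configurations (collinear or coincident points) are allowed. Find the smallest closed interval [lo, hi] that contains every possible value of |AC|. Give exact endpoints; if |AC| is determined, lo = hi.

|AC| ∈ [13, 36]  (≈ [13.0000, 36.0000])

|AB| ∈ [21, 28]
|BC| ∈ {8}
|AC| ∈ [13, 36]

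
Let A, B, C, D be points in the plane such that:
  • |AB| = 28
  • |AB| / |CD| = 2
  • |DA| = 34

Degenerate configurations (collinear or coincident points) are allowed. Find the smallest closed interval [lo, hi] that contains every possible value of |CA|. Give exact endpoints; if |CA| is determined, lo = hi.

|AB| ∈ {28}
|AD| ∈ {34}
|CD| ∈ {14}
|BD| ∈ [6, 62]
|AC| ∈ [20, 48]
|BC| ∈ [0, 76]

|CA| ∈ [20, 48]  (≈ [20.0000, 48.0000])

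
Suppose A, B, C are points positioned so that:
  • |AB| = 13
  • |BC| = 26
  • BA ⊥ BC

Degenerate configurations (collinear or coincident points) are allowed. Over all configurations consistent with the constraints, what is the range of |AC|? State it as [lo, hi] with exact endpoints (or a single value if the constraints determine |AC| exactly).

|AC| = 13·√(5)  (≈ 29.0689)

|AB| ∈ {13}
|BC| ∈ {26}
|AC| ∈ {13·√(5)}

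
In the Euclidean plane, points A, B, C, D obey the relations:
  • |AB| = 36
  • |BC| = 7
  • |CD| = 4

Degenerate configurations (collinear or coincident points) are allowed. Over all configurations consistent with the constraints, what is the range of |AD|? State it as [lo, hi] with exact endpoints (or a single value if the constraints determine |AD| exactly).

|AB| ∈ {36}
|BC| ∈ {7}
|CD| ∈ {4}
|AC| ∈ [29, 43]
|BD| ∈ [3, 11]
|AD| ∈ [25, 47]

|AD| ∈ [25, 47]  (≈ [25.0000, 47.0000])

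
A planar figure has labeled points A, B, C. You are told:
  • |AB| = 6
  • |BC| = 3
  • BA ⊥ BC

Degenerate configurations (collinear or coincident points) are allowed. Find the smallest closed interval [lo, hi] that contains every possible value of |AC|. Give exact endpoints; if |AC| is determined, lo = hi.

|AC| = 3·√(5)  (≈ 6.7082)

|AB| ∈ {6}
|BC| ∈ {3}
|AC| ∈ {3·√(5)}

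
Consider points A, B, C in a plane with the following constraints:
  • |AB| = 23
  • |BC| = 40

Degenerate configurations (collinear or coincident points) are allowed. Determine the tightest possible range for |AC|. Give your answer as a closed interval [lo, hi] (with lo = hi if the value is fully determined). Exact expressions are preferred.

|AC| ∈ [17, 63]  (≈ [17.0000, 63.0000])

|AB| ∈ {23}
|BC| ∈ {40}
|AC| ∈ [17, 63]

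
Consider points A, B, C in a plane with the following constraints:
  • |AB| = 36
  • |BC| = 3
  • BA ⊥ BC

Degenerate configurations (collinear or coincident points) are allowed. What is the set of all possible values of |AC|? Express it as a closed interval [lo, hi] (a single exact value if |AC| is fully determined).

|AB| ∈ {36}
|BC| ∈ {3}
|AC| ∈ {3·√(145)}

|AC| = 3·√(145)  (≈ 36.1248)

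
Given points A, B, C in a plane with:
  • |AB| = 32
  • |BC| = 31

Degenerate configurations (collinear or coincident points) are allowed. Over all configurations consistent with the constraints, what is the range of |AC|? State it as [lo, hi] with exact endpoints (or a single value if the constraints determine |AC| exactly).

|AB| ∈ {32}
|BC| ∈ {31}
|AC| ∈ [1, 63]

|AC| ∈ [1, 63]  (≈ [1.0000, 63.0000])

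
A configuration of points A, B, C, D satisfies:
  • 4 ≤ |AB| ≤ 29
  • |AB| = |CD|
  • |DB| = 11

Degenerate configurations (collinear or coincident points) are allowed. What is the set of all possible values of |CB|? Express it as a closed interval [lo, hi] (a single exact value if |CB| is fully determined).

|AB| ∈ [4, 29]
|BD| ∈ {11}
|CD| ∈ [4, 29]
|AD| ∈ [0, 40]
|BC| ∈ [0, 40]
|AC| ∈ [0, 69]

|CB| ∈ [0, 40]  (≈ [0.0000, 40.0000])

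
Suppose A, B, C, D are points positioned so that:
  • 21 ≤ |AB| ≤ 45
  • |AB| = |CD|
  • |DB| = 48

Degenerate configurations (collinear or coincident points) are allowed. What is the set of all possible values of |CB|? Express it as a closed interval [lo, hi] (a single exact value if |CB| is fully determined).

|AB| ∈ [21, 45]
|BD| ∈ {48}
|CD| ∈ [21, 45]
|AD| ∈ [3, 93]
|BC| ∈ [3, 93]
|AC| ∈ [0, 138]

|CB| ∈ [3, 93]  (≈ [3.0000, 93.0000])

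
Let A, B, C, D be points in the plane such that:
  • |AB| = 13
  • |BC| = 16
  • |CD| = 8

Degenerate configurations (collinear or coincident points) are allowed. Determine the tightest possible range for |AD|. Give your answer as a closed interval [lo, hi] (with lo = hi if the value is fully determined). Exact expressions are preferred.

|AB| ∈ {13}
|BC| ∈ {16}
|CD| ∈ {8}
|AC| ∈ [3, 29]
|BD| ∈ [8, 24]
|AD| ∈ [0, 37]

|AD| ∈ [0, 37]  (≈ [0.0000, 37.0000])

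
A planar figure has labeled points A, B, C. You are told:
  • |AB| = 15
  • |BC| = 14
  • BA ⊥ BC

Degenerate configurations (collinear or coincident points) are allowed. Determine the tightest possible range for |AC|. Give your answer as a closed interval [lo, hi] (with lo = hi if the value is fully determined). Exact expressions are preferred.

|AC| = √(421)  (≈ 20.5183)

|AB| ∈ {15}
|BC| ∈ {14}
|AC| ∈ {√(421)}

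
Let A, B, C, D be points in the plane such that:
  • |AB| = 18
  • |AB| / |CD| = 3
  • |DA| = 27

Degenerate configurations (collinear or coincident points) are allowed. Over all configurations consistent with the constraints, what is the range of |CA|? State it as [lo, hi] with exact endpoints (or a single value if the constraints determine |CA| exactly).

|AB| ∈ {18}
|AD| ∈ {27}
|CD| ∈ {6}
|BD| ∈ [9, 45]
|AC| ∈ [21, 33]
|BC| ∈ [3, 51]

|CA| ∈ [21, 33]  (≈ [21.0000, 33.0000])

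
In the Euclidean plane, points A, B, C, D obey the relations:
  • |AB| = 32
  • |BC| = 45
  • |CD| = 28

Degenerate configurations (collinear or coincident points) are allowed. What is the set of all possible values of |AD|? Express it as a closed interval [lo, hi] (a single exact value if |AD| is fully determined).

|AB| ∈ {32}
|BC| ∈ {45}
|CD| ∈ {28}
|AC| ∈ [13, 77]
|BD| ∈ [17, 73]
|AD| ∈ [0, 105]

|AD| ∈ [0, 105]  (≈ [0.0000, 105.0000])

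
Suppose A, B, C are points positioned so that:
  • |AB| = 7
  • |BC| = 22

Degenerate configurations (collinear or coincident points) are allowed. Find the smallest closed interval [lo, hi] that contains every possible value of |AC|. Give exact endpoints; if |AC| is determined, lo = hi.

|AC| ∈ [15, 29]  (≈ [15.0000, 29.0000])

|AB| ∈ {7}
|BC| ∈ {22}
|AC| ∈ [15, 29]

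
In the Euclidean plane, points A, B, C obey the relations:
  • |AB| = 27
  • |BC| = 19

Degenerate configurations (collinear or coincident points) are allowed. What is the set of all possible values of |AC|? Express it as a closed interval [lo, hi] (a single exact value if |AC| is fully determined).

|AC| ∈ [8, 46]  (≈ [8.0000, 46.0000])

|AB| ∈ {27}
|BC| ∈ {19}
|AC| ∈ [8, 46]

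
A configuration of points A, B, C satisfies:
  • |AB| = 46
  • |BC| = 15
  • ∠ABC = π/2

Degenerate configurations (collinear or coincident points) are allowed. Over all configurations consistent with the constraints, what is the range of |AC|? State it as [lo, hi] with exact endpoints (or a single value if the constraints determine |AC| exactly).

|AC| = √(2341)  (≈ 48.3839)

|AB| ∈ {46}
|BC| ∈ {15}
|AC| ∈ {√(2341)}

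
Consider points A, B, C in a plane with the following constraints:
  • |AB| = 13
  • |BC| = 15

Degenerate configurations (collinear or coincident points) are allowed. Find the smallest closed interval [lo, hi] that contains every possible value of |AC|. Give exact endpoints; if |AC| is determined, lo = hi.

|AC| ∈ [2, 28]  (≈ [2.0000, 28.0000])

|AB| ∈ {13}
|BC| ∈ {15}
|AC| ∈ [2, 28]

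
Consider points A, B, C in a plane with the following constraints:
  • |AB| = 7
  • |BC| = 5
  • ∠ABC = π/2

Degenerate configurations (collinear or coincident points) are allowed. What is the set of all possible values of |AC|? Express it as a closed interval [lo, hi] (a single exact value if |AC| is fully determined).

|AC| = √(74)  (≈ 8.6023)

|AB| ∈ {7}
|BC| ∈ {5}
|AC| ∈ {√(74)}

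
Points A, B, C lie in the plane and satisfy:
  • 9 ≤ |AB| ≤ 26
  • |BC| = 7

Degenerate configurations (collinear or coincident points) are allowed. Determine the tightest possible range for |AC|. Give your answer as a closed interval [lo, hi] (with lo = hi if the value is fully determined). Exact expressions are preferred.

|AB| ∈ [9, 26]
|BC| ∈ {7}
|AC| ∈ [2, 33]

|AC| ∈ [2, 33]  (≈ [2.0000, 33.0000])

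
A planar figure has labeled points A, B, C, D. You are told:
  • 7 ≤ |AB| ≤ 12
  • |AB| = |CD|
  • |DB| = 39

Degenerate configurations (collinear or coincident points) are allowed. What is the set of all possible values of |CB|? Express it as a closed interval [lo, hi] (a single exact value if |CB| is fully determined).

|CB| ∈ [27, 51]  (≈ [27.0000, 51.0000])

|AB| ∈ [7, 12]
|BD| ∈ {39}
|CD| ∈ [7, 12]
|AD| ∈ [27, 51]
|BC| ∈ [27, 51]
|AC| ∈ [15, 63]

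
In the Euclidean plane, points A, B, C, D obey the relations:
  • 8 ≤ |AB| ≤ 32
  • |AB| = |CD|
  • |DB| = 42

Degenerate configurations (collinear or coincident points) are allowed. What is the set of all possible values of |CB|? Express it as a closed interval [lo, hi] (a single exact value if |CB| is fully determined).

|AB| ∈ [8, 32]
|BD| ∈ {42}
|CD| ∈ [8, 32]
|AD| ∈ [10, 74]
|BC| ∈ [10, 74]
|AC| ∈ [0, 106]

|CB| ∈ [10, 74]  (≈ [10.0000, 74.0000])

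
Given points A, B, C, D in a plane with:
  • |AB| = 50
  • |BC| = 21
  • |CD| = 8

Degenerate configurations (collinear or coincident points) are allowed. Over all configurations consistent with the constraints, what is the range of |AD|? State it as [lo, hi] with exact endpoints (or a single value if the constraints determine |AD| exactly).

|AD| ∈ [21, 79]  (≈ [21.0000, 79.0000])

|AB| ∈ {50}
|BC| ∈ {21}
|CD| ∈ {8}
|AC| ∈ [29, 71]
|BD| ∈ [13, 29]
|AD| ∈ [21, 79]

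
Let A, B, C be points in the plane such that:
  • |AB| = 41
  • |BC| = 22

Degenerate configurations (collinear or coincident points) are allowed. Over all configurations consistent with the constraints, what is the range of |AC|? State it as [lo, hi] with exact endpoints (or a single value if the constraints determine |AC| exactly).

|AB| ∈ {41}
|BC| ∈ {22}
|AC| ∈ [19, 63]

|AC| ∈ [19, 63]  (≈ [19.0000, 63.0000])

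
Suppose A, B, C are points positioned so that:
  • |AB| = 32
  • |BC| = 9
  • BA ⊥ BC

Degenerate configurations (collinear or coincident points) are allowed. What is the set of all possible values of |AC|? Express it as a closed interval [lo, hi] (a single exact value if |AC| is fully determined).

|AB| ∈ {32}
|BC| ∈ {9}
|AC| ∈ {√(1105)}

|AC| = √(1105)  (≈ 33.2415)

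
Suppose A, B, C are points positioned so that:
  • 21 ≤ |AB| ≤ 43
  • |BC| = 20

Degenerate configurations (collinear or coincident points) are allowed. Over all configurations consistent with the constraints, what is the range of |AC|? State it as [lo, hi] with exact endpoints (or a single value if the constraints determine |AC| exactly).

|AC| ∈ [1, 63]  (≈ [1.0000, 63.0000])

|AB| ∈ [21, 43]
|BC| ∈ {20}
|AC| ∈ [1, 63]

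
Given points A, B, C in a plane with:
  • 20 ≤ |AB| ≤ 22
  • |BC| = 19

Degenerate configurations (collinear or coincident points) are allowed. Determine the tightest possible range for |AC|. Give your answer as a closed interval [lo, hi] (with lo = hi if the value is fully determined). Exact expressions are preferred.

|AC| ∈ [1, 41]  (≈ [1.0000, 41.0000])

|AB| ∈ [20, 22]
|BC| ∈ {19}
|AC| ∈ [1, 41]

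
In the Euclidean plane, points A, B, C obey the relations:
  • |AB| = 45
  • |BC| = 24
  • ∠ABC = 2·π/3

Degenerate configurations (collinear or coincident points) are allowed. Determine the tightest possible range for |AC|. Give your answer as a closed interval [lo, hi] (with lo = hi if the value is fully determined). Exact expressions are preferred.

|AB| ∈ {45}
|BC| ∈ {24}
|AC| ∈ {3·√(409)}

|AC| = 3·√(409)  (≈ 60.6712)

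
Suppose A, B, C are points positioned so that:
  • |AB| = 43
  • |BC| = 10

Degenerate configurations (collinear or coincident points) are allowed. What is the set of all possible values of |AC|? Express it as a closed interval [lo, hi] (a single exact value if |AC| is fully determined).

|AB| ∈ {43}
|BC| ∈ {10}
|AC| ∈ [33, 53]

|AC| ∈ [33, 53]  (≈ [33.0000, 53.0000])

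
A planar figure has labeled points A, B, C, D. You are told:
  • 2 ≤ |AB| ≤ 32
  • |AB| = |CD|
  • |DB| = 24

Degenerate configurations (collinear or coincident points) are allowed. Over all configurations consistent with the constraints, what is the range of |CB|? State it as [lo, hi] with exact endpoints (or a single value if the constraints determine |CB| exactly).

|CB| ∈ [0, 56]  (≈ [0.0000, 56.0000])

|AB| ∈ [2, 32]
|BD| ∈ {24}
|CD| ∈ [2, 32]
|AD| ∈ [0, 56]
|BC| ∈ [0, 56]
|AC| ∈ [0, 88]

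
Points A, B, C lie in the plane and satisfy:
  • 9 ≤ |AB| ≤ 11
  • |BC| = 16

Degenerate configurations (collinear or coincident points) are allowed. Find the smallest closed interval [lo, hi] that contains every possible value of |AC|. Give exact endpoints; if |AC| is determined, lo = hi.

|AB| ∈ [9, 11]
|BC| ∈ {16}
|AC| ∈ [5, 27]

|AC| ∈ [5, 27]  (≈ [5.0000, 27.0000])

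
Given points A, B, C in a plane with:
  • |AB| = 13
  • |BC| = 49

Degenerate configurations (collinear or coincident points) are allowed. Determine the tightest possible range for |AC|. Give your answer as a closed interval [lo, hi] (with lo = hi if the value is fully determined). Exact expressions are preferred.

|AC| ∈ [36, 62]  (≈ [36.0000, 62.0000])

|AB| ∈ {13}
|BC| ∈ {49}
|AC| ∈ [36, 62]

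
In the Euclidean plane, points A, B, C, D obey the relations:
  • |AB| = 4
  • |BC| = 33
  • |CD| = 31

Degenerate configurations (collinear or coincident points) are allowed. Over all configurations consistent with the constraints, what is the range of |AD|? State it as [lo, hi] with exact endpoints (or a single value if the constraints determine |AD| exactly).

|AB| ∈ {4}
|BC| ∈ {33}
|CD| ∈ {31}
|AC| ∈ [29, 37]
|BD| ∈ [2, 64]
|AD| ∈ [0, 68]

|AD| ∈ [0, 68]  (≈ [0.0000, 68.0000])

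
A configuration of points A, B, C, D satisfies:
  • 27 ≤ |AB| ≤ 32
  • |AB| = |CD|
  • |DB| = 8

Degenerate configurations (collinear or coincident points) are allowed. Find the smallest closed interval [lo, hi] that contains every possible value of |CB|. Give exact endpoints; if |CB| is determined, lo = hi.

|AB| ∈ [27, 32]
|BD| ∈ {8}
|CD| ∈ [27, 32]
|AD| ∈ [19, 40]
|BC| ∈ [19, 40]
|AC| ∈ [0, 72]

|CB| ∈ [19, 40]  (≈ [19.0000, 40.0000])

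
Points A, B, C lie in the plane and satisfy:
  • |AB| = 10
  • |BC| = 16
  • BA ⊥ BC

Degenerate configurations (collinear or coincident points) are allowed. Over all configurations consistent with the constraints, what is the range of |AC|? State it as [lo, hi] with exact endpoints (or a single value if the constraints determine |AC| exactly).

|AB| ∈ {10}
|BC| ∈ {16}
|AC| ∈ {2·√(89)}

|AC| = 2·√(89)  (≈ 18.8680)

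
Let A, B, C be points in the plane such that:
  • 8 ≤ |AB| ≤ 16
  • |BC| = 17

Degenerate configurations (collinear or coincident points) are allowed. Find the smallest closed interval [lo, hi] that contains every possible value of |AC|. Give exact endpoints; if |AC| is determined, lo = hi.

|AC| ∈ [1, 33]  (≈ [1.0000, 33.0000])

|AB| ∈ [8, 16]
|BC| ∈ {17}
|AC| ∈ [1, 33]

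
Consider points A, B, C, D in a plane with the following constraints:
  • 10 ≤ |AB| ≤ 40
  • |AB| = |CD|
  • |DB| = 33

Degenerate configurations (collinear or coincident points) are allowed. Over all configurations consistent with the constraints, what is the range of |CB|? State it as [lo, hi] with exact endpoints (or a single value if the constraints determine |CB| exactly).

|AB| ∈ [10, 40]
|BD| ∈ {33}
|CD| ∈ [10, 40]
|AD| ∈ [0, 73]
|BC| ∈ [0, 73]
|AC| ∈ [0, 113]

|CB| ∈ [0, 73]  (≈ [0.0000, 73.0000])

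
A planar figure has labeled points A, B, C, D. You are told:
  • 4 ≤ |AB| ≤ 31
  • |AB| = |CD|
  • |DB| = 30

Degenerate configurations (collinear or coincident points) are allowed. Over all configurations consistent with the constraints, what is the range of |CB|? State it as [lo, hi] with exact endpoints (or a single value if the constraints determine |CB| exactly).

|CB| ∈ [0, 61]  (≈ [0.0000, 61.0000])

|AB| ∈ [4, 31]
|BD| ∈ {30}
|CD| ∈ [4, 31]
|AD| ∈ [0, 61]
|BC| ∈ [0, 61]
|AC| ∈ [0, 92]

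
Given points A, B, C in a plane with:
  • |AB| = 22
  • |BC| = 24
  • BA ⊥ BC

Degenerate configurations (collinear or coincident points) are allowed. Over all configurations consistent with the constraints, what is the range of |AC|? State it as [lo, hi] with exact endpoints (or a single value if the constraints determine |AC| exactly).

|AB| ∈ {22}
|BC| ∈ {24}
|AC| ∈ {2·√(265)}

|AC| = 2·√(265)  (≈ 32.5576)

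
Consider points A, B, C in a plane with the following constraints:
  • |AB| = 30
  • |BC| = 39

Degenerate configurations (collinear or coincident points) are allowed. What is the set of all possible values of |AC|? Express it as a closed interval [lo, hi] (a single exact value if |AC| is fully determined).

|AC| ∈ [9, 69]  (≈ [9.0000, 69.0000])

|AB| ∈ {30}
|BC| ∈ {39}
|AC| ∈ [9, 69]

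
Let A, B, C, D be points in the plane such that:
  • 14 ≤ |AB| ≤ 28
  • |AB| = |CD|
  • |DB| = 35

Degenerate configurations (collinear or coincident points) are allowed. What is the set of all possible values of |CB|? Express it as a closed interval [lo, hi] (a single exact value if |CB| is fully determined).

|AB| ∈ [14, 28]
|BD| ∈ {35}
|CD| ∈ [14, 28]
|AD| ∈ [7, 63]
|BC| ∈ [7, 63]
|AC| ∈ [0, 91]

|CB| ∈ [7, 63]  (≈ [7.0000, 63.0000])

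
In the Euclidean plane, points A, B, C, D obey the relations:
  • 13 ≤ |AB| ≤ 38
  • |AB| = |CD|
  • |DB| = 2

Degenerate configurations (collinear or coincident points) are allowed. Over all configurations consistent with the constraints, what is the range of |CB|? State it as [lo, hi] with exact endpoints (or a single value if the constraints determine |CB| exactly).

|AB| ∈ [13, 38]
|BD| ∈ {2}
|CD| ∈ [13, 38]
|AD| ∈ [11, 40]
|BC| ∈ [11, 40]
|AC| ∈ [0, 78]

|CB| ∈ [11, 40]  (≈ [11.0000, 40.0000])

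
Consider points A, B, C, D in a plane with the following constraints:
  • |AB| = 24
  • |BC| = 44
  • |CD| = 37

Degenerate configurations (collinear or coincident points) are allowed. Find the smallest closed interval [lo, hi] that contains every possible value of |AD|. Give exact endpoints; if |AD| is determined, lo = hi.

|AD| ∈ [0, 105]  (≈ [0.0000, 105.0000])

|AB| ∈ {24}
|BC| ∈ {44}
|CD| ∈ {37}
|AC| ∈ [20, 68]
|BD| ∈ [7, 81]
|AD| ∈ [0, 105]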